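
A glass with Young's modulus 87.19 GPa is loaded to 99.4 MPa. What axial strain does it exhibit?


Rearrange E = sigma / epsilon:
  epsilon = sigma / E
  E (MPa) = 87.19 * 1000 = 87190
  epsilon = 99.4 / 87190 = 0.00114

0.00114


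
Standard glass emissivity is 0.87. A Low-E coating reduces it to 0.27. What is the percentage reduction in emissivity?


Percentage reduction = (1 - coated/uncoated) * 100
  Ratio = 0.27 / 0.87 = 0.3103
  Reduction = (1 - 0.3103) * 100 = 69.0%

69.0%


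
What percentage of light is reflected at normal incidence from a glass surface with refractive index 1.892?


Fresnel reflectance at normal incidence:
  R = ((n - 1)/(n + 1))^2
  (n - 1)/(n + 1) = (1.892 - 1)/(1.892 + 1) = 0.308437
  R = 0.308437^2 = 0.0951334
  R(%) = 0.0951334 * 100 = 9.513%

9.513%


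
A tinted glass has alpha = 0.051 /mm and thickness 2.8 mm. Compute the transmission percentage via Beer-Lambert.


Beer-Lambert law: T = exp(-alpha * thickness)
  exponent = -0.051 * 2.8 = -0.1428
  T = exp(-0.1428) = 0.8669
  Percentage = 0.8669 * 100 = 86.69%

86.69%


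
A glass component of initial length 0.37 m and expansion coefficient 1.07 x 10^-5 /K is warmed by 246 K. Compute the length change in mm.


Thermal expansion formula: dL = alpha * L0 * dT
  dL = (1.07 x 10^-5) * 0.37 * 246 = 0.00097391 m
Convert to mm: 0.00097391 * 1000 = 0.9739 mm

0.9739 mm


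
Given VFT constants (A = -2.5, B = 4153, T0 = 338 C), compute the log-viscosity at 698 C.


VFT equation: log(eta) = A + B / (T - T0)
  T - T0 = 698 - 338 = 360
  B / (T - T0) = 4153 / 360 = 11.536
  log(eta) = -2.5 + 11.536 = 9.036

9.036


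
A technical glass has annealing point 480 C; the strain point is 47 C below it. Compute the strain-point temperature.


Strain point = annealing point - difference:
  T_strain = 480 - 47 = 433 C

433 C


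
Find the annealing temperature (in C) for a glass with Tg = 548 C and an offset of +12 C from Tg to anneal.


The annealing temperature is Tg plus the offset:
  T_anneal = 548 + 12 = 560 C

560 C


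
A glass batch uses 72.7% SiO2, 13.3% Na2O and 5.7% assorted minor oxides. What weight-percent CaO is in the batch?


Pieces sum to 100%:
  CaO = 100 - (SiO2 + Na2O + others)
  CaO = 100 - (72.7 + 13.3 + 5.7) = 8.3%

8.3%


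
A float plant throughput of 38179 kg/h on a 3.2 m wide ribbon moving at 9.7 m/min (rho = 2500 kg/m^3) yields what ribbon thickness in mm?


Ribbon cross-section from mass balance:
  Volume rate = throughput / density = 38179 / 2500 = 15.2716 m^3/h
  thickness = volume rate / (speed * 60 * width), i.e.
  thickness = throughput / (60 * speed * width * density) * 1000
  thickness = 38179 / (60 * 9.7 * 3.2 * 2500) * 1000 = 8.2 mm

8.2 mm


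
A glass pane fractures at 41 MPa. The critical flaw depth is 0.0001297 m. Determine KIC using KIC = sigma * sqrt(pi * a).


Fracture toughness: KIC = sigma * sqrt(pi * a)
  pi * a = pi * 0.0001297 = 0.000407465
  sqrt(pi * a) = 0.020186
  KIC = 41 * 0.020186 = 0.828 MPa*sqrt(m)

0.828 MPa*sqrt(m)


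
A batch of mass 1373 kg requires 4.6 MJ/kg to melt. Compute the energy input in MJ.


Total energy = mass * specific energy
  E = 1373 * 4.6 = 6315.8 MJ

6315.8 MJ


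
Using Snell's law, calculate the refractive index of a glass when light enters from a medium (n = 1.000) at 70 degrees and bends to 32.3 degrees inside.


Apply Snell's law: n1 * sin(theta1) = n2 * sin(theta2)
  n2 = n1 * sin(theta1) / sin(theta2)
  sin(70) = 0.939693
  sin(32.3) = 0.534352
  n2 = 1.000 * 0.939693 / 0.534352 = 1.7586

1.7586


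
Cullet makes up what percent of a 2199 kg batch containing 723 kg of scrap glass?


Cullet ratio = (cullet mass / total batch mass) * 100
  Ratio = 723 / 2199 * 100 = 32.88%

32.88%


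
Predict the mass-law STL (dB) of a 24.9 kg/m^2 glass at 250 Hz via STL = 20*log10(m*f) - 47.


Mass law: STL = 20 * log10(m * f) - 47
  m * f = 24.9 * 250 = 6225
  log10(6225) = 3.79414
  STL = 20 * 3.79414 - 47 = 75.8828 - 47 = 28.9 dB

28.9 dB


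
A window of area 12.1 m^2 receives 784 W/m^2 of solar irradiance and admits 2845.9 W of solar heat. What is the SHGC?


Rearrange Q = Area * SHGC * Irradiance:
  SHGC = Q / (Area * Irradiance)
  SHGC = 2845.9 / (12.1 * 784) = 0.3

0.3


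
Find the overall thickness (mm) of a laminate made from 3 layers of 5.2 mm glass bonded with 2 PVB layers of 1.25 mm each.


Total thickness = glass contribution + PVB contribution
  Glass: 3 * 5.2 = 15.6 mm
  PVB: 2 * 1.25 = 2.5 mm
  Total = 15.6 + 2.5 = 18.1 mm

18.1 mm


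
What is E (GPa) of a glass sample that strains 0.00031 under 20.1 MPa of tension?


Young's modulus: E = stress / strain
  E = 20.1 MPa / 0.00031 = 64838.71 MPa
Convert to GPa: 64838.71 / 1000 = 64.84 GPa

64.84 GPa


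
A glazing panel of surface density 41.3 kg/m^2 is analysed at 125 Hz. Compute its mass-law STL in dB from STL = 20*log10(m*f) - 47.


Mass law: STL = 20 * log10(m * f) - 47
  m * f = 41.3 * 125 = 5162.5
  log10(5162.5) = 3.71286
  STL = 20 * 3.71286 - 47 = 74.2572 - 47 = 27.3 dB

27.3 dB


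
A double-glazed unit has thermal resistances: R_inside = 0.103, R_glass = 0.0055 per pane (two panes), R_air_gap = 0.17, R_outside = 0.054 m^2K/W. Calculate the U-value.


Total thermal resistance (series):
  R_total = R_in + R_glass + R_air + R_glass + R_out
  R_total = 0.103 + 0.0055 + 0.17 + 0.0055 + 0.054 = 0.338 m^2K/W
U-value = 1 / R_total = 1 / 0.338 = 2.959 W/m^2K

2.959 W/m^2K


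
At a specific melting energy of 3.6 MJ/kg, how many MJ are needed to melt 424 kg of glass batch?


Total energy = mass * specific energy
  E = 424 * 3.6 = 1526.4 MJ

1526.4 MJ


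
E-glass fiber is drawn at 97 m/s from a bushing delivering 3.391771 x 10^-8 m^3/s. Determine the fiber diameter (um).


Cross-sectional area from continuity:
  A = Q / v = 3.391771 x 10^-8 / 97 = 3.496671 x 10^-10 m^2
Diameter from circular cross-section:
  d = sqrt(4A / pi) * 10^6 (m -> um)
  d = sqrt(4 * 3.496671 x 10^-10 / pi) * 10^6 = 21.1 um

21.1 um


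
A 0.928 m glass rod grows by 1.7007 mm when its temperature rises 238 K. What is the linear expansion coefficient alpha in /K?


Rearrange dL = alpha * L0 * dT for alpha:
  alpha = dL / (L0 * dT)
  alpha = (1.7007 / 1000) / (0.928 * 238) = 0.0000077 /K = 7.7 x 10^-6 /K

7.7 x 10^-6 /K


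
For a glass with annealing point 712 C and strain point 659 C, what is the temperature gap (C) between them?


Gap = T_anneal - T_strain:
  gap = 712 - 659 = 53 C

53 C


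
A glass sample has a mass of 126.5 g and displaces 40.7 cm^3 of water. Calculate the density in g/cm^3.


Use the definition of density:
  rho = mass / volume
  rho = 126.5 / 40.7 = 3.108 g/cm^3

3.108 g/cm^3


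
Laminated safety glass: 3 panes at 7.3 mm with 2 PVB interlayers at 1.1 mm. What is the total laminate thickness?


Total thickness = glass contribution + PVB contribution
  Glass: 3 * 7.3 = 21.9 mm
  PVB: 2 * 1.1 = 2.2 mm
  Total = 21.9 + 2.2 = 24.1 mm

24.1 mm


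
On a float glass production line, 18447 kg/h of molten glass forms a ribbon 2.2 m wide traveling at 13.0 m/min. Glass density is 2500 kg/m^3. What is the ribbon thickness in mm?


Ribbon cross-section from mass balance:
  Volume rate = throughput / density = 18447 / 2500 = 7.3788 m^3/h
  thickness = volume rate / (speed * 60 * width), i.e.
  thickness = throughput / (60 * speed * width * density) * 1000
  thickness = 18447 / (60 * 13.0 * 2.2 * 2500) * 1000 = 4.3 mm

4.3 mm


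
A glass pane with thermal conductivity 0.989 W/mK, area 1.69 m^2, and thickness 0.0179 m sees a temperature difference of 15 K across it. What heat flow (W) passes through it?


Fourier's law: Q = k * A * dT / t
  Q = 0.989 * 1.69 * 15 / 0.0179
  Q = 25.07115 / 0.0179 = 1400.6 W

1400.6 W


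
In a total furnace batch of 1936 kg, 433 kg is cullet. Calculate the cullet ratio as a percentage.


Cullet ratio = (cullet mass / total batch mass) * 100
  Ratio = 433 / 1936 * 100 = 22.37%

22.37%


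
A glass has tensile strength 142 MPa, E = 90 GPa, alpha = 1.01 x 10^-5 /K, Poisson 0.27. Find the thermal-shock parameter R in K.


Thermal shock resistance: R = sigma * (1 - nu) / (E * alpha)
  Numerator = 142 * (1 - 0.27) = 103.66
  Denominator = 90 * 1000 * (1.01 x 10^-5) = 0.909
  R = 103.66 / 0.909 = 114.0 K

114.0 K


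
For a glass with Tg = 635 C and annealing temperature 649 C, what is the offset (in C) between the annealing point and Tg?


Offset = T_anneal - Tg:
  offset = 649 - 635 = 14 C

14 C


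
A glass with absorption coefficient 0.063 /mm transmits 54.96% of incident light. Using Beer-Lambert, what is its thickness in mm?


Rearrange T = exp(-alpha * thickness):
  thickness = -ln(T) / alpha
  T = 54.96/100 = 0.5496
  ln(T) = -0.59856
  -ln(T) = 0.59856
  thickness = 0.59856 / 0.063 = 9.5 mm

9.5 mm


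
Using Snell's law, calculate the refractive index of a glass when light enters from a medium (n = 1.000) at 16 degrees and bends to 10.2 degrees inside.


Apply Snell's law: n1 * sin(theta1) = n2 * sin(theta2)
  n2 = n1 * sin(theta1) / sin(theta2)
  sin(16) = 0.275637
  sin(10.2) = 0.177085
  n2 = 1.000 * 0.275637 / 0.177085 = 1.5565

1.5565


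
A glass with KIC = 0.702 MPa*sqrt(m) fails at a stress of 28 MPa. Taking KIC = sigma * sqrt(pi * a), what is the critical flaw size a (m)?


Rearrange KIC = sigma * sqrt(pi * a):
  sqrt(pi * a) = KIC / sigma
  sqrt(pi * a) = 0.702 / 28 = 0.025071
  a = (KIC / sigma)^2 / pi
  a = 0.025071^2 / pi = 0.0002001 m

0.0002001 m


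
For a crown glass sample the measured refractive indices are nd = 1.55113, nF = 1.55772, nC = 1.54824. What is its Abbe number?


Abbe number formula: Vd = (nd - 1) / (nF - nC)
  nd - 1 = 1.55113 - 1 = 0.55113
  nF - nC = 1.55772 - 1.54824 = 0.00948
  Vd = 0.55113 / 0.00948 = 58.14

58.14


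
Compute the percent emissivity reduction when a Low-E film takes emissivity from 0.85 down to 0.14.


Percentage reduction = (1 - coated/uncoated) * 100
  Ratio = 0.14 / 0.85 = 0.1647
  Reduction = (1 - 0.1647) * 100 = 83.5%

83.5%


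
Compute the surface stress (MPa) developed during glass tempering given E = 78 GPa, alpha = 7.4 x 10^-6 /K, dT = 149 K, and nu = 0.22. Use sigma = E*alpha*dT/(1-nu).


Tempering stress: sigma = E * alpha * dT / (1 - nu)
  E (MPa) = 78 * 1000 = 78000
  Numerator = 78000 * (7.4 x 10^-6) * 149 = 86.0028
  Denominator = 1 - 0.22 = 0.78
  sigma = 86.0028 / 0.78 = 110.3 MPa

110.3 MPa


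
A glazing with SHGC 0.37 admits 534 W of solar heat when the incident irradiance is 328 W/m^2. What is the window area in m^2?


Rearrange Q = Area * SHGC * Irradiance:
  Area = Q / (SHGC * Irradiance)
  Area = 534 / (0.37 * 328) = 4.4 m^2

4.4 m^2


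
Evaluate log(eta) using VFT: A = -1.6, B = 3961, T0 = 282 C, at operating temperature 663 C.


VFT equation: log(eta) = A + B / (T - T0)
  T - T0 = 663 - 282 = 381
  B / (T - T0) = 3961 / 381 = 10.396
  log(eta) = -1.6 + 10.396 = 8.796

8.796


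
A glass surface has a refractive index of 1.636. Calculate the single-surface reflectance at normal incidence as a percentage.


Fresnel reflectance at normal incidence:
  R = ((n - 1)/(n + 1))^2
  (n - 1)/(n + 1) = (1.636 - 1)/(1.636 + 1) = 0.241275
  R = 0.241275^2 = 0.0582136
  R(%) = 0.0582136 * 100 = 5.821%

5.821%


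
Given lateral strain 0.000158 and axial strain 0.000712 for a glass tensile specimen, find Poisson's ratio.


Poisson's ratio: nu = lateral strain / axial strain
  nu = 0.000158 / 0.000712 = 0.2219

0.2219


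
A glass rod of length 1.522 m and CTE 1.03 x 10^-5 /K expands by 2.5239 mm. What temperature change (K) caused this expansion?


Rearrange dL = alpha * L0 * dT for dT:
  dT = dL / (alpha * L0)
  dL (m) = 2.5239 / 1000 = 0.0025239
  dT = 0.0025239 / ((1.03 x 10^-5) * 1.522) = 161.0 K

161.0 K


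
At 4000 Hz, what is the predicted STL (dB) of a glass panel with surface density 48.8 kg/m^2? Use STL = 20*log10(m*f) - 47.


Mass law: STL = 20 * log10(m * f) - 47
  m * f = 48.8 * 4000 = 195200
  log10(195200) = 5.29048
  STL = 20 * 5.29048 - 47 = 105.8096 - 47 = 58.8 dB

58.8 dB


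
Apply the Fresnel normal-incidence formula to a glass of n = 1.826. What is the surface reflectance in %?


Fresnel reflectance at normal incidence:
  R = ((n - 1)/(n + 1))^2
  (n - 1)/(n + 1) = (1.826 - 1)/(1.826 + 1) = 0.292286
  R = 0.292286^2 = 0.0854311
  R(%) = 0.0854311 * 100 = 8.543%

8.543%


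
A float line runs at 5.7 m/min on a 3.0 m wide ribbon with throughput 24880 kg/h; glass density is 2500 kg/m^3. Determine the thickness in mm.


Ribbon cross-section from mass balance:
  Volume rate = throughput / density = 24880 / 2500 = 9.952 m^3/h
  thickness = volume rate / (speed * 60 * width), i.e.
  thickness = throughput / (60 * speed * width * density) * 1000
  thickness = 24880 / (60 * 5.7 * 3.0 * 2500) * 1000 = 9.7 mm

9.7 mm


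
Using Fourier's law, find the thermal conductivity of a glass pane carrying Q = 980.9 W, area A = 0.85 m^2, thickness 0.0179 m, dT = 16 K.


Fourier's law rearranged: k = Q * t / (A * dT)
  Numerator = 980.9 * 0.0179 = 17.55811
  Denominator = 0.85 * 16 = 13.6
  k = 17.55811 / 13.6 = 1.291 W/mK

1.291 W/mK


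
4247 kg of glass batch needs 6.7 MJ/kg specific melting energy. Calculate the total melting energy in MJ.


Total energy = mass * specific energy
  E = 4247 * 6.7 = 28454.9 MJ

28454.9 MJ


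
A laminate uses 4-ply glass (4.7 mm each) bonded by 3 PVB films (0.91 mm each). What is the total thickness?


Total thickness = glass contribution + PVB contribution
  Glass: 4 * 4.7 = 18.8 mm
  PVB: 3 * 0.91 = 2.73 mm
  Total = 18.8 + 2.73 = 21.53 mm

21.53 mm


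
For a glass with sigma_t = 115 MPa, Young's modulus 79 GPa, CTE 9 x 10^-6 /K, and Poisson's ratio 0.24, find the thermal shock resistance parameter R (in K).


Thermal shock resistance: R = sigma * (1 - nu) / (E * alpha)
  Numerator = 115 * (1 - 0.24) = 87.4
  Denominator = 79 * 1000 * (9 x 10^-6) = 0.711
  R = 87.4 / 0.711 = 122.9 K

122.9 K


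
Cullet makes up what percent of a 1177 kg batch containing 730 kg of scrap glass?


Cullet ratio = (cullet mass / total batch mass) * 100
  Ratio = 730 / 1177 * 100 = 62.02%

62.02%


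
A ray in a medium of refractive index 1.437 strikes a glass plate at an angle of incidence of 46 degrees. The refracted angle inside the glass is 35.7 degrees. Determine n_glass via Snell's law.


Apply Snell's law: n1 * sin(theta1) = n2 * sin(theta2)
  n2 = n1 * sin(theta1) / sin(theta2)
  sin(46) = 0.71934
  sin(35.7) = 0.583541
  n2 = 1.437 * 0.71934 / 0.583541 = 1.7714

1.7714


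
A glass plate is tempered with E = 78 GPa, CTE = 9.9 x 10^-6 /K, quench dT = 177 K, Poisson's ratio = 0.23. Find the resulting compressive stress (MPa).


Tempering stress: sigma = E * alpha * dT / (1 - nu)
  E (MPa) = 78 * 1000 = 78000
  Numerator = 78000 * (9.9 x 10^-6) * 177 = 136.6794
  Denominator = 1 - 0.23 = 0.77
  sigma = 136.6794 / 0.77 = 177.5 MPa

177.5 MPa


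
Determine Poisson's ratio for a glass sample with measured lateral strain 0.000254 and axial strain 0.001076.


Poisson's ratio: nu = lateral strain / axial strain
  nu = 0.000254 / 0.001076 = 0.2361

0.2361


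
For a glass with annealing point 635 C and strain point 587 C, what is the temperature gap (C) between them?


Gap = T_anneal - T_strain:
  gap = 635 - 587 = 48 C

48 C


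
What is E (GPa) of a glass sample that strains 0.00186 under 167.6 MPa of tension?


Young's modulus: E = stress / strain
  E = 167.6 MPa / 0.00186 = 90107.53 MPa
Convert to GPa: 90107.53 / 1000 = 90.11 GPa

90.11 GPa


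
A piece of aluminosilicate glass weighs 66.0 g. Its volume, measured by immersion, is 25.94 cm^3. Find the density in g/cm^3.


Use the definition of density:
  rho = mass / volume
  rho = 66.0 / 25.94 = 2.544 g/cm^3

2.544 g/cm^3


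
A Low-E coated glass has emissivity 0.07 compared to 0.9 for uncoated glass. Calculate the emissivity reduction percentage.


Percentage reduction = (1 - coated/uncoated) * 100
  Ratio = 0.07 / 0.9 = 0.0778
  Reduction = (1 - 0.0778) * 100 = 92.2%

92.2%


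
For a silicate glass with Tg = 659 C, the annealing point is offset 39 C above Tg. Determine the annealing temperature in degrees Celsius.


The annealing temperature is Tg plus the offset:
  T_anneal = 659 + 39 = 698 C

698 C


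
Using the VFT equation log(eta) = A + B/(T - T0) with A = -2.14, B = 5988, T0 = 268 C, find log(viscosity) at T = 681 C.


VFT equation: log(eta) = A + B / (T - T0)
  T - T0 = 681 - 268 = 413
  B / (T - T0) = 5988 / 413 = 14.499
  log(eta) = -2.14 + 14.499 = 12.359

12.359


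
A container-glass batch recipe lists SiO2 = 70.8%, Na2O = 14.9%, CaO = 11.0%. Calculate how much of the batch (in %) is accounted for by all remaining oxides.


Sum the three major oxides:
  SiO2 + Na2O + CaO = 70.8 + 14.9 + 11.0 = 96.7%
Subtract from 100%:
  Others = 100 - 96.7 = 3.3%

3.3%


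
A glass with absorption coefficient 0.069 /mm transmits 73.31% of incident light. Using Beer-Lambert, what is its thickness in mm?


Rearrange T = exp(-alpha * thickness):
  thickness = -ln(T) / alpha
  T = 73.31/100 = 0.7331
  ln(T) = -0.31047
  -ln(T) = 0.31047
  thickness = 0.31047 / 0.069 = 4.5 mm

4.5 mm


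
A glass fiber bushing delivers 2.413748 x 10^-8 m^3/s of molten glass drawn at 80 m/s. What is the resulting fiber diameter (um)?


Cross-sectional area from continuity:
  A = Q / v = 2.413748 x 10^-8 / 80 = 3.017185 x 10^-10 m^2
Diameter from circular cross-section:
  d = sqrt(4A / pi) * 10^6 (m -> um)
  d = sqrt(4 * 3.017185 x 10^-10 / pi) * 10^6 = 19.6 um

19.6 um


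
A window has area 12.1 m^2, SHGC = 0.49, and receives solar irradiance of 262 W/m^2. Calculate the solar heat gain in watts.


Solar heat gain: Q = Area * SHGC * Irradiance
  Q = 12.1 * 0.49 * 262 = 1553.4 W

1553.4 W


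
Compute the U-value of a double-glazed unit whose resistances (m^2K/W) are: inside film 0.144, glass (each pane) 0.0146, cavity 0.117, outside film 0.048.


Total thermal resistance (series):
  R_total = R_in + R_glass + R_air + R_glass + R_out
  R_total = 0.144 + 0.0146 + 0.117 + 0.0146 + 0.048 = 0.3382 m^2K/W
U-value = 1 / R_total = 1 / 0.3382 = 2.957 W/m^2K

2.957 W/m^2K


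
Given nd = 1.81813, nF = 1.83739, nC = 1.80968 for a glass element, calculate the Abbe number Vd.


Abbe number formula: Vd = (nd - 1) / (nF - nC)
  nd - 1 = 1.81813 - 1 = 0.81813
  nF - nC = 1.83739 - 1.80968 = 0.02771
  Vd = 0.81813 / 0.02771 = 29.52

29.52


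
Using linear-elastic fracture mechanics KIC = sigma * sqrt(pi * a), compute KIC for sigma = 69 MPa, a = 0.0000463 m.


Fracture toughness: KIC = sigma * sqrt(pi * a)
  pi * a = pi * 0.0000463 = 0.000145456
  sqrt(pi * a) = 0.012061
  KIC = 69 * 0.012061 = 0.832 MPa*sqrt(m)

0.832 MPa*sqrt(m)


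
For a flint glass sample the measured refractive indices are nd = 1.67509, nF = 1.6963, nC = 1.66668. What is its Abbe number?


Abbe number formula: Vd = (nd - 1) / (nF - nC)
  nd - 1 = 1.67509 - 1 = 0.67509
  nF - nC = 1.6963 - 1.66668 = 0.02962
  Vd = 0.67509 / 0.02962 = 22.79

22.79


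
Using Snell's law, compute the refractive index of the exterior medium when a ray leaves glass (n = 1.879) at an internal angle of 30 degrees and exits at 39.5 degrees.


Apply Snell's law: n1 * sin(theta1) = n2 * sin(theta2)
  n2 = n1 * sin(theta1) / sin(theta2)
  sin(30) = 0.5
  sin(39.5) = 0.636078
  n2 = 1.879 * 0.5 / 0.636078 = 1.477

1.477


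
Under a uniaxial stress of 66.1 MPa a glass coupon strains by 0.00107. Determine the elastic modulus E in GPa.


Young's modulus: E = stress / strain
  E = 66.1 MPa / 0.00107 = 61775.7 MPa
Convert to GPa: 61775.7 / 1000 = 61.78 GPa

61.78 GPa


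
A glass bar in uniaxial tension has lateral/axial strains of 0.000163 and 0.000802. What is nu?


Poisson's ratio: nu = lateral strain / axial strain
  nu = 0.000163 / 0.000802 = 0.2032

0.2032


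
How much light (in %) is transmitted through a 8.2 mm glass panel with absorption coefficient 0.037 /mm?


Beer-Lambert law: T = exp(-alpha * thickness)
  exponent = -0.037 * 8.2 = -0.3034
  T = exp(-0.3034) = 0.7383
  Percentage = 0.7383 * 100 = 73.83%

73.83%


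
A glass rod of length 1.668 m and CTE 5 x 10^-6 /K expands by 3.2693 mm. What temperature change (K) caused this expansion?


Rearrange dL = alpha * L0 * dT for dT:
  dT = dL / (alpha * L0)
  dL (m) = 3.2693 / 1000 = 0.0032693
  dT = 0.0032693 / ((5 x 10^-6) * 1.668) = 392.0 K

392.0 K


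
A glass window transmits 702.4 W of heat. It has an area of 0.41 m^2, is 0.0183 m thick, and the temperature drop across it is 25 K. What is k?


Fourier's law rearranged: k = Q * t / (A * dT)
  Numerator = 702.4 * 0.0183 = 12.85392
  Denominator = 0.41 * 25 = 10.25
  k = 12.85392 / 10.25 = 1.254 W/mK

1.254 W/mK


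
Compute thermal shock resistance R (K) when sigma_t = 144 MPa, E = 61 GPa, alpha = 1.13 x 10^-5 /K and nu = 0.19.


Thermal shock resistance: R = sigma * (1 - nu) / (E * alpha)
  Numerator = 144 * (1 - 0.19) = 116.64
  Denominator = 61 * 1000 * (1.13 x 10^-5) = 0.6893
  R = 116.64 / 0.6893 = 169.2 K

169.2 K


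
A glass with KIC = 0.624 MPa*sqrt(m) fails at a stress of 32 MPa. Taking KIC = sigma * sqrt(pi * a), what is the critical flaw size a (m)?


Rearrange KIC = sigma * sqrt(pi * a):
  sqrt(pi * a) = KIC / sigma
  sqrt(pi * a) = 0.624 / 32 = 0.0195
  a = (KIC / sigma)^2 / pi
  a = 0.0195^2 / pi = 0.000121 m

0.000121 m


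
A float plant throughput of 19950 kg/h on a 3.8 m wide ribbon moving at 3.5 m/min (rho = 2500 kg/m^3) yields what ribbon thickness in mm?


Ribbon cross-section from mass balance:
  Volume rate = throughput / density = 19950 / 2500 = 7.98 m^3/h
  thickness = volume rate / (speed * 60 * width), i.e.
  thickness = throughput / (60 * speed * width * density) * 1000
  thickness = 19950 / (60 * 3.5 * 3.8 * 2500) * 1000 = 10.0 mm

10.0 mm


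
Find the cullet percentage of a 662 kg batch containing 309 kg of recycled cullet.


Cullet ratio = (cullet mass / total batch mass) * 100
  Ratio = 309 / 662 * 100 = 46.68%

46.68%


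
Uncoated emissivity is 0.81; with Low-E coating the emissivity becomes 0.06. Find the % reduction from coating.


Percentage reduction = (1 - coated/uncoated) * 100
  Ratio = 0.06 / 0.81 = 0.0741
  Reduction = (1 - 0.0741) * 100 = 92.6%

92.6%


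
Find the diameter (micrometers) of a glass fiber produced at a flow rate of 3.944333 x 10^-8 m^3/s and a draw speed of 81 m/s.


Cross-sectional area from continuity:
  A = Q / v = 3.944333 x 10^-8 / 81 = 4.869547 x 10^-10 m^2
Diameter from circular cross-section:
  d = sqrt(4A / pi) * 10^6 (m -> um)
  d = sqrt(4 * 4.869547 x 10^-10 / pi) * 10^6 = 24.9 um

24.9 um


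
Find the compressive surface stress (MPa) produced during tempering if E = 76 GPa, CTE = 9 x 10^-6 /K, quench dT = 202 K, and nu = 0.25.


Tempering stress: sigma = E * alpha * dT / (1 - nu)
  E (MPa) = 76 * 1000 = 76000
  Numerator = 76000 * (9 x 10^-6) * 202 = 138.168
  Denominator = 1 - 0.25 = 0.75
  sigma = 138.168 / 0.75 = 184.2 MPa

184.2 MPa


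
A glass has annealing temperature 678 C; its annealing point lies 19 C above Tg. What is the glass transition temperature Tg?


Rearrange T_anneal = Tg + offset for Tg:
  Tg = T_anneal - offset = 678 - 19 = 659 C

659 C


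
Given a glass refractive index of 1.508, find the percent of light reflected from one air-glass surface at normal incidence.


Fresnel reflectance at normal incidence:
  R = ((n - 1)/(n + 1))^2
  (n - 1)/(n + 1) = (1.508 - 1)/(1.508 + 1) = 0.202552
  R = 0.202552^2 = 0.0410273
  R(%) = 0.0410273 * 100 = 4.103%

4.103%


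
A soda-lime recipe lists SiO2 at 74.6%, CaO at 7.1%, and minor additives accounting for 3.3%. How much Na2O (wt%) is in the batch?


Pieces sum to 100%:
  Na2O = 100 - (SiO2 + CaO + others)
  Na2O = 100 - (74.6 + 7.1 + 3.3) = 15.0%

15.0%


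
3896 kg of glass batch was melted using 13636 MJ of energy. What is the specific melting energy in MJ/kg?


Rearrange E = m * s for s:
  s = E / m
  s = 13636 / 3896 = 3.5 MJ/kg

3.5 MJ/kg


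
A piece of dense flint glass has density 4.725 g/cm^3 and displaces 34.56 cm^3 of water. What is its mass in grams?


Rearrange rho = m / V:
  m = rho * V
  m = 4.725 * 34.56 = 163.296 g

163.296 g


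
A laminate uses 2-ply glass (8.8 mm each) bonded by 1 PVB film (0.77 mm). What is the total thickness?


Total thickness = glass contribution + PVB contribution
  Glass: 2 * 8.8 = 17.6 mm
  PVB: 1 * 0.77 = 0.77 mm
  Total = 17.6 + 0.77 = 18.37 mm

18.37 mm


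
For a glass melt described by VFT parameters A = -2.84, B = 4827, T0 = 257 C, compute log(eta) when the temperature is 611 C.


VFT equation: log(eta) = A + B / (T - T0)
  T - T0 = 611 - 257 = 354
  B / (T - T0) = 4827 / 354 = 13.636
  log(eta) = -2.84 + 13.636 = 10.796

10.796


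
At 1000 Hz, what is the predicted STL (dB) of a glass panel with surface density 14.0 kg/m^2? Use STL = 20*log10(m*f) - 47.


Mass law: STL = 20 * log10(m * f) - 47
  m * f = 14.0 * 1000 = 14000
  log10(14000) = 4.14613
  STL = 20 * 4.14613 - 47 = 82.9226 - 47 = 35.9 dB

35.9 dB


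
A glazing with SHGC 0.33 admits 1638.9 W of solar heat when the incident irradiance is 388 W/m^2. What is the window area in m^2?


Rearrange Q = Area * SHGC * Irradiance:
  Area = Q / (SHGC * Irradiance)
  Area = 1638.9 / (0.33 * 388) = 12.8 m^2

12.8 m^2


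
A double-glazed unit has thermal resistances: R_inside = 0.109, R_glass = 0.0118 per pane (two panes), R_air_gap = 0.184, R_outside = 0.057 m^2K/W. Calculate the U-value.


Total thermal resistance (series):
  R_total = R_in + R_glass + R_air + R_glass + R_out
  R_total = 0.109 + 0.0118 + 0.184 + 0.0118 + 0.057 = 0.3736 m^2K/W
U-value = 1 / R_total = 1 / 0.3736 = 2.677 W/m^2K

2.677 W/m^2K


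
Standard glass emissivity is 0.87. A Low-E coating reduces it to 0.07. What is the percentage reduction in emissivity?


Percentage reduction = (1 - coated/uncoated) * 100
  Ratio = 0.07 / 0.87 = 0.0805
  Reduction = (1 - 0.0805) * 100 = 92.0%

92.0%


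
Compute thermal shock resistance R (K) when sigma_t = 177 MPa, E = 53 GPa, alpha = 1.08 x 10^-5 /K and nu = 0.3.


Thermal shock resistance: R = sigma * (1 - nu) / (E * alpha)
  Numerator = 177 * (1 - 0.3) = 123.9
  Denominator = 53 * 1000 * (1.08 x 10^-5) = 0.5724
  R = 123.9 / 0.5724 = 216.5 K

216.5 K


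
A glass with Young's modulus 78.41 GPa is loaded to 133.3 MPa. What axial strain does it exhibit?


Rearrange E = sigma / epsilon:
  epsilon = sigma / E
  E (MPa) = 78.41 * 1000 = 78410
  epsilon = 133.3 / 78410 = 0.0017

0.0017


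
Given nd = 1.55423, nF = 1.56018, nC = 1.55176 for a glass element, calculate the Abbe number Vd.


Abbe number formula: Vd = (nd - 1) / (nF - nC)
  nd - 1 = 1.55423 - 1 = 0.55423
  nF - nC = 1.56018 - 1.55176 = 0.00842
  Vd = 0.55423 / 0.00842 = 65.82

65.82


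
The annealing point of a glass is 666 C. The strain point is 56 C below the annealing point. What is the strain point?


Strain point = annealing point - difference:
  T_strain = 666 - 56 = 610 C

610 C


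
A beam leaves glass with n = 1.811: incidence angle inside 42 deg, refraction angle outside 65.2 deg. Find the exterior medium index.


Apply Snell's law: n1 * sin(theta1) = n2 * sin(theta2)
  n2 = n1 * sin(theta1) / sin(theta2)
  sin(42) = 0.669131
  sin(65.2) = 0.907777
  n2 = 1.811 * 0.669131 / 0.907777 = 1.3349

1.3349


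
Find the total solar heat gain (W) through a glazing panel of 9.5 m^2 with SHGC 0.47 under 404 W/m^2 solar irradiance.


Solar heat gain: Q = Area * SHGC * Irradiance
  Q = 9.5 * 0.47 * 404 = 1803.9 W

1803.9 W


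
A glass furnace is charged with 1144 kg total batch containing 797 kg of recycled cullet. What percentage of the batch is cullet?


Cullet ratio = (cullet mass / total batch mass) * 100
  Ratio = 797 / 1144 * 100 = 69.67%

69.67%


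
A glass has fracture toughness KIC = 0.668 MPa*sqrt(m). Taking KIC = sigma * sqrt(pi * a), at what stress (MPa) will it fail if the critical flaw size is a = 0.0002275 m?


Rearrange KIC = sigma * sqrt(pi * a):
  sigma = KIC / sqrt(pi * a)
  sqrt(pi * 0.0002275) = 0.026734
  sigma = 0.668 / 0.026734 = 24.99 MPa

24.99 MPa


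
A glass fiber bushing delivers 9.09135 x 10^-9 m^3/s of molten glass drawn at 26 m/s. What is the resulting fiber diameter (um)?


Cross-sectional area from continuity:
  A = Q / v = 9.09135 x 10^-9 / 26 = 3.496673 x 10^-10 m^2
Diameter from circular cross-section:
  d = sqrt(4A / pi) * 10^6 (m -> um)
  d = sqrt(4 * 3.496673 x 10^-10 / pi) * 10^6 = 21.1 um

21.1 um


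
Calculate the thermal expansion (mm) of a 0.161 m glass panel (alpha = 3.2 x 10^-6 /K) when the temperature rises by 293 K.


Thermal expansion formula: dL = alpha * L0 * dT
  dL = (3.2 x 10^-6) * 0.161 * 293 = 0.00015095 m
Convert to mm: 0.00015095 * 1000 = 0.151 mm

0.151 mm


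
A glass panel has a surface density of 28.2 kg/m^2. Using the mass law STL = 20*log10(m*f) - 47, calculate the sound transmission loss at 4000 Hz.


Mass law: STL = 20 * log10(m * f) - 47
  m * f = 28.2 * 4000 = 112800
  log10(112800) = 5.05231
  STL = 20 * 5.05231 - 47 = 101.0462 - 47 = 54.0 dB

54.0 dB


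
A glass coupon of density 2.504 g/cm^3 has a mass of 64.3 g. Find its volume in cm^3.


Rearrange rho = m / V:
  V = m / rho
  V = 64.3 / 2.504 = 25.679 cm^3

25.679 cm^3


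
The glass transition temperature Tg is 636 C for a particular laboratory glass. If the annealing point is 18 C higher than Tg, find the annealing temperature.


The annealing temperature is Tg plus the offset:
  T_anneal = 636 + 18 = 654 C

654 C


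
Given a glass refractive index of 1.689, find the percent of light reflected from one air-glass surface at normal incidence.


Fresnel reflectance at normal incidence:
  R = ((n - 1)/(n + 1))^2
  (n - 1)/(n + 1) = (1.689 - 1)/(1.689 + 1) = 0.256229
  R = 0.256229^2 = 0.0656533
  R(%) = 0.0656533 * 100 = 6.565%

6.565%


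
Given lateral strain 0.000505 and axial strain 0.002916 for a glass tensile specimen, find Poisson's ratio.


Poisson's ratio: nu = lateral strain / axial strain
  nu = 0.000505 / 0.002916 = 0.1732

0.1732


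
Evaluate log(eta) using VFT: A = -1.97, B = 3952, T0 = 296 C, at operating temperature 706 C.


VFT equation: log(eta) = A + B / (T - T0)
  T - T0 = 706 - 296 = 410
  B / (T - T0) = 3952 / 410 = 9.639
  log(eta) = -1.97 + 9.639 = 7.669

7.669


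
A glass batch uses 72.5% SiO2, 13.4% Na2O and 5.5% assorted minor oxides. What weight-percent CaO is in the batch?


Pieces sum to 100%:
  CaO = 100 - (SiO2 + Na2O + others)
  CaO = 100 - (72.5 + 13.4 + 5.5) = 8.6%

8.6%


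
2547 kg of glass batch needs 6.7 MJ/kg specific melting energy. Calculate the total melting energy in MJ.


Total energy = mass * specific energy
  E = 2547 * 6.7 = 17064.9 MJ

17064.9 MJ


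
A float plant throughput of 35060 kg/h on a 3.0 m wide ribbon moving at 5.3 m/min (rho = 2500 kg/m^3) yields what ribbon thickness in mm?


Ribbon cross-section from mass balance:
  Volume rate = throughput / density = 35060 / 2500 = 14.024 m^3/h
  thickness = volume rate / (speed * 60 * width), i.e.
  thickness = throughput / (60 * speed * width * density) * 1000
  thickness = 35060 / (60 * 5.3 * 3.0 * 2500) * 1000 = 14.7 mm

14.7 mm


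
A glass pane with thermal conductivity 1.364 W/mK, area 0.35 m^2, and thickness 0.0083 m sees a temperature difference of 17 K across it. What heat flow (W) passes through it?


Fourier's law: Q = k * A * dT / t
  Q = 1.364 * 0.35 * 17 / 0.0083
  Q = 8.1158 / 0.0083 = 977.8 W

977.8 W


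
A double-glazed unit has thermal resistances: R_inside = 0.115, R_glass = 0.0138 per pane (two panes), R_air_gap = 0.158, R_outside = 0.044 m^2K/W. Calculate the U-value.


Total thermal resistance (series):
  R_total = R_in + R_glass + R_air + R_glass + R_out
  R_total = 0.115 + 0.0138 + 0.158 + 0.0138 + 0.044 = 0.3446 m^2K/W
U-value = 1 / R_total = 1 / 0.3446 = 2.902 W/m^2K

2.902 W/m^2K


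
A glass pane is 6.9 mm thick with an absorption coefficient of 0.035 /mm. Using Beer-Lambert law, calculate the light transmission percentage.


Beer-Lambert law: T = exp(-alpha * thickness)
  exponent = -0.035 * 6.9 = -0.2415
  T = exp(-0.2415) = 0.7854
  Percentage = 0.7854 * 100 = 78.54%

78.54%


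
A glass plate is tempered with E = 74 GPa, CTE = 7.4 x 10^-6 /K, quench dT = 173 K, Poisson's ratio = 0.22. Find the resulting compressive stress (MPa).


Tempering stress: sigma = E * alpha * dT / (1 - nu)
  E (MPa) = 74 * 1000 = 74000
  Numerator = 74000 * (7.4 x 10^-6) * 173 = 94.7348
  Denominator = 1 - 0.22 = 0.78
  sigma = 94.7348 / 0.78 = 121.5 MPa

121.5 MPa


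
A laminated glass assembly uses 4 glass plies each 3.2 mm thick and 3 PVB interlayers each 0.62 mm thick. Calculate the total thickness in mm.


Total thickness = glass contribution + PVB contribution
  Glass: 4 * 3.2 = 12.8 mm
  PVB: 3 * 0.62 = 1.86 mm
  Total = 12.8 + 1.86 = 14.66 mm

14.66 mm


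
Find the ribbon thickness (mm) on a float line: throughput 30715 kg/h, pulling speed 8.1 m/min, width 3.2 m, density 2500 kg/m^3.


Ribbon cross-section from mass balance:
  Volume rate = throughput / density = 30715 / 2500 = 12.286 m^3/h
  thickness = volume rate / (speed * 60 * width), i.e.
  thickness = throughput / (60 * speed * width * density) * 1000
  thickness = 30715 / (60 * 8.1 * 3.2 * 2500) * 1000 = 7.9 mm

7.9 mm


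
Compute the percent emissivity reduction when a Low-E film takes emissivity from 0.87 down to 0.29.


Percentage reduction = (1 - coated/uncoated) * 100
  Ratio = 0.29 / 0.87 = 0.3333
  Reduction = (1 - 0.3333) * 100 = 66.7%

66.7%


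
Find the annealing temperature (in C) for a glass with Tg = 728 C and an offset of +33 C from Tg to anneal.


The annealing temperature is Tg plus the offset:
  T_anneal = 728 + 33 = 761 C

761 C


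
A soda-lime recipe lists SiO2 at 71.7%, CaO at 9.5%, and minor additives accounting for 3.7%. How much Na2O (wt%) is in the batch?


Pieces sum to 100%:
  Na2O = 100 - (SiO2 + CaO + others)
  Na2O = 100 - (71.7 + 9.5 + 3.7) = 15.1%

15.1%


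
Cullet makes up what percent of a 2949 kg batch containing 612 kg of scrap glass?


Cullet ratio = (cullet mass / total batch mass) * 100
  Ratio = 612 / 2949 * 100 = 20.75%

20.75%


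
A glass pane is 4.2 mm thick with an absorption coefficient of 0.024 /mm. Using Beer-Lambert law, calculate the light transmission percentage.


Beer-Lambert law: T = exp(-alpha * thickness)
  exponent = -0.024 * 4.2 = -0.1008
  T = exp(-0.1008) = 0.9041
  Percentage = 0.9041 * 100 = 90.41%

90.41%


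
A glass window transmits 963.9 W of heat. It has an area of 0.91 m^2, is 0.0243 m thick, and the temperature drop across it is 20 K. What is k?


Fourier's law rearranged: k = Q * t / (A * dT)
  Numerator = 963.9 * 0.0243 = 23.42277
  Denominator = 0.91 * 20 = 18.2
  k = 23.42277 / 18.2 = 1.287 W/mK

1.287 W/mK


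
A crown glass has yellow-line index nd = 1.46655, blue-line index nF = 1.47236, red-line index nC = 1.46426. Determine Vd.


Abbe number formula: Vd = (nd - 1) / (nF - nC)
  nd - 1 = 1.46655 - 1 = 0.46655
  nF - nC = 1.47236 - 1.46426 = 0.0081
  Vd = 0.46655 / 0.0081 = 57.6

57.6


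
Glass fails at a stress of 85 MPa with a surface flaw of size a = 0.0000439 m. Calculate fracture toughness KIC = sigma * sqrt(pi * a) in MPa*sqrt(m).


Fracture toughness: KIC = sigma * sqrt(pi * a)
  pi * a = pi * 0.0000439 = 0.000137916
  sqrt(pi * a) = 0.011744
  KIC = 85 * 0.011744 = 0.998 MPa*sqrt(m)

0.998 MPa*sqrt(m)


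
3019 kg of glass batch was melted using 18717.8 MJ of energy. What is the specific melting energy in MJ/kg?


Rearrange E = m * s for s:
  s = E / m
  s = 18717.8 / 3019 = 6.2 MJ/kg

6.2 MJ/kg


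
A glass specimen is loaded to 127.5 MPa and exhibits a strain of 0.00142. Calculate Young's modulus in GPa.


Young's modulus: E = stress / strain
  E = 127.5 MPa / 0.00142 = 89788.73 MPa
Convert to GPa: 89788.73 / 1000 = 89.79 GPa

89.79 GPa


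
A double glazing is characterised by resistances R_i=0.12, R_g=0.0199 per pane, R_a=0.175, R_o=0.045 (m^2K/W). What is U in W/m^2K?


Total thermal resistance (series):
  R_total = R_in + R_glass + R_air + R_glass + R_out
  R_total = 0.12 + 0.0199 + 0.175 + 0.0199 + 0.045 = 0.3798 m^2K/W
U-value = 1 / R_total = 1 / 0.3798 = 2.633 W/m^2K

2.633 W/m^2K


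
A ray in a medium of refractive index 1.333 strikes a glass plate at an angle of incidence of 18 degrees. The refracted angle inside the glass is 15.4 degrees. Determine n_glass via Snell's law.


Apply Snell's law: n1 * sin(theta1) = n2 * sin(theta2)
  n2 = n1 * sin(theta1) / sin(theta2)
  sin(18) = 0.309017
  sin(15.4) = 0.265556
  n2 = 1.333 * 0.309017 / 0.265556 = 1.5512

1.5512


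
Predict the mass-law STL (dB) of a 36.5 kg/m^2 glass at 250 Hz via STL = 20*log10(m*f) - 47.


Mass law: STL = 20 * log10(m * f) - 47
  m * f = 36.5 * 250 = 9125
  log10(9125) = 3.96023
  STL = 20 * 3.96023 - 47 = 79.2046 - 47 = 32.2 dB

32.2 dB


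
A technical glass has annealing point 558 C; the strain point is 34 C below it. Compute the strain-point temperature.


Strain point = annealing point - difference:
  T_strain = 558 - 34 = 524 C

524 C


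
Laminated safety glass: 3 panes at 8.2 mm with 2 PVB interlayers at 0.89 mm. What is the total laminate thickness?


Total thickness = glass contribution + PVB contribution
  Glass: 3 * 8.2 = 24.6 mm
  PVB: 2 * 0.89 = 1.78 mm
  Total = 24.6 + 1.78 = 26.38 mm

26.38 mm


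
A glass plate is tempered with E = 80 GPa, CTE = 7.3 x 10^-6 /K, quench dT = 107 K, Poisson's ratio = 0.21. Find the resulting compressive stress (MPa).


Tempering stress: sigma = E * alpha * dT / (1 - nu)
  E (MPa) = 80 * 1000 = 80000
  Numerator = 80000 * (7.3 x 10^-6) * 107 = 62.488
  Denominator = 1 - 0.21 = 0.79
  sigma = 62.488 / 0.79 = 79.1 MPa

79.1 MPa


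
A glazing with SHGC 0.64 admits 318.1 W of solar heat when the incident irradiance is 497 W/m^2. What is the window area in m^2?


Rearrange Q = Area * SHGC * Irradiance:
  Area = Q / (SHGC * Irradiance)
  Area = 318.1 / (0.64 * 497) = 1.0 m^2

1.0 m^2


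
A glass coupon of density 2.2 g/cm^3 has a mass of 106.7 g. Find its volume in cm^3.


Rearrange rho = m / V:
  V = m / rho
  V = 106.7 / 2.2 = 48.5 cm^3

48.5 cm^3


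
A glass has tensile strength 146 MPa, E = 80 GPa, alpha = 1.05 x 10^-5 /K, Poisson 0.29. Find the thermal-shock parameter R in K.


Thermal shock resistance: R = sigma * (1 - nu) / (E * alpha)
  Numerator = 146 * (1 - 0.29) = 103.66
  Denominator = 80 * 1000 * (1.05 x 10^-5) = 0.84
  R = 103.66 / 0.84 = 123.4 K

123.4 K


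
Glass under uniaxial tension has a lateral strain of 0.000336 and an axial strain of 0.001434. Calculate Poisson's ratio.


Poisson's ratio: nu = lateral strain / axial strain
  nu = 0.000336 / 0.001434 = 0.2343

0.2343


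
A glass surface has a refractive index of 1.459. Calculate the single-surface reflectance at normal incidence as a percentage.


Fresnel reflectance at normal incidence:
  R = ((n - 1)/(n + 1))^2
  (n - 1)/(n + 1) = (1.459 - 1)/(1.459 + 1) = 0.186661
  R = 0.186661^2 = 0.0348423
  R(%) = 0.0348423 * 100 = 3.484%

3.484%


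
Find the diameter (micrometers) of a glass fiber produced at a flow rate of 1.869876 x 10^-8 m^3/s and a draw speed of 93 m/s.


Cross-sectional area from continuity:
  A = Q / v = 1.869876 x 10^-8 / 93 = 2.010619 x 10^-10 m^2
Diameter from circular cross-section:
  d = sqrt(4A / pi) * 10^6 (m -> um)
  d = sqrt(4 * 2.010619 x 10^-10 / pi) * 10^6 = 16.0 um

16.0 um


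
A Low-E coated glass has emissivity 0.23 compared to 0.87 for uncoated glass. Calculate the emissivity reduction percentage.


Percentage reduction = (1 - coated/uncoated) * 100
  Ratio = 0.23 / 0.87 = 0.2644
  Reduction = (1 - 0.2644) * 100 = 73.6%

73.6%
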